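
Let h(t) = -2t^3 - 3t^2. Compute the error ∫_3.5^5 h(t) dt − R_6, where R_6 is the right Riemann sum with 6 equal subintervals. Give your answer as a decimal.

25.7578125

Exact integral: ∫_3.5^5 h(t) dt = -319.59375.
R_6 = -345.3515625.
Error = -319.59375 − (-345.3515625) = 25.7578125.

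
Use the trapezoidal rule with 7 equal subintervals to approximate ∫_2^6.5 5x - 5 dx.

Δx = (6.5 − 2)/7 = 9/14.
f(2) = 5, f(37/14) = 115/14, f(23/7) = 80/7, f(55/14) = 205/14, f(32/7) = 125/7, f(73/14) = 295/14, f(41/7) = 170/7, f(6.5) = 27.5.
T_7 = (Δx/2)·[f(x_0) + 2f(x_1) + ... + 2f(x_{6}) + f(x_7)].
Sum = 73.125.

73.125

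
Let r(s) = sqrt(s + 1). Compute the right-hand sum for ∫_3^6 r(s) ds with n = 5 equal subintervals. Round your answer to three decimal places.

Δs = (6 − 3)/5 = 0.6.
Right endpoints: 3.6, 4.2, 4.8, 5.4, 6.
r(3.6) ≈ 2.145, r(4.2) ≈ 2.280, r(4.8) ≈ 2.408, r(5.4) ≈ 2.530, r(6) ≈ 2.646.
Sum = Δs · [r(3.6) + r(4.2) + r(4.8) + r(5.4) + r(6)].
Sum ≈ 7.205.

7.205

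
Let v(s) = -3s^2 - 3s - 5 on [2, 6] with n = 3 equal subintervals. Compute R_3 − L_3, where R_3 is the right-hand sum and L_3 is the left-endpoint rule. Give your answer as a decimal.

R_3 ≈ -351.5555556.
L_3 ≈ -207.5555556.
R_3 − L_3 = -144.

-144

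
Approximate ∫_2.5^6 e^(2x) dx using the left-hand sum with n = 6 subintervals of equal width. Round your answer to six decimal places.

Δx = (6 − 2.5)/6 = 7/12.
Left endpoints: 2.5, 37/12, 11/3, 4.25, 29/6, 65/12.
f(2.5) ≈ 148.413159, f(37/12) ≈ 476.594806, f(11/3) ≈ 1530.474862, f(4.25) ≈ 4914.768840, f(29/6) ≈ 15782.652403, f(65/12) ≈ 50682.366755.
Sum = Δx · [f(2.5) + f(37/12) + f(11/3) + ...].
Sum ≈ 42895.574648.

42895.574648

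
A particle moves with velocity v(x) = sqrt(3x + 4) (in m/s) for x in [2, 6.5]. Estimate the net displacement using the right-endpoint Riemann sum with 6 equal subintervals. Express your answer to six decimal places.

Δx = (6.5 − 2)/6 = 0.75.
Right endpoints: 2.75, 3.5, 4.25, 5, 5.75, 6.5.
v(2.75) ≈ 3.500000, v(3.5) ≈ 3.807887, v(4.25) ≈ 4.092676, v(5) ≈ 4.358899, v(5.75) ≈ 4.609772, v(6.5) ≈ 4.847680.
Sum = Δx · [v(2.75) + v(3.5) + v(4.25) + ...].
Sum ≈ 18.912685.

18.912685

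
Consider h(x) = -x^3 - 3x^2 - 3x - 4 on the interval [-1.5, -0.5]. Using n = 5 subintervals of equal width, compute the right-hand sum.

-3.025

Δx = (-0.5 − (-1.5))/5 = 0.2.
Right endpoints: -1.3, -1.1, -0.9, -0.7, -0.5.
h(-1.3) = -2.973, h(-1.1) = -2.999, h(-0.9) = -3.001, h(-0.7) = -3.027, h(-0.5) = -3.125.
Sum = Δx · [h(-1.3) + h(-1.1) + h(-0.9) + h(-0.7) + h(-0.5)].
Sum = -3.025.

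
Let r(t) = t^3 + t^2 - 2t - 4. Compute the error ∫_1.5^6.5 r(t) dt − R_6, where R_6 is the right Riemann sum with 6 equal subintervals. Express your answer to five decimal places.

-133.04398

Exact integral: ∫_1.5^6.5 r(t) dt ≈ 475.4166667.
R_6 ≈ 608.4606481.
Error ≈ 475.4166667 − 608.4606481 ≈ -133.04398.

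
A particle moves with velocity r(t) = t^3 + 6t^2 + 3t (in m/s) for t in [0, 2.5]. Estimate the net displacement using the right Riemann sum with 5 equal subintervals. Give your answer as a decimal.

66.5625

Δt = (2.5 − 0)/5 = 0.5.
Right endpoints: 0.5, 1, 1.5, 2, 2.5.
r(0.5) = 3.125, r(1) = 10, r(1.5) = 21.375, r(2) = 38, r(2.5) = 60.625.
Sum = Δt · [r(0.5) + r(1) + r(1.5) + r(2) + r(2.5)].
Sum = 66.5625.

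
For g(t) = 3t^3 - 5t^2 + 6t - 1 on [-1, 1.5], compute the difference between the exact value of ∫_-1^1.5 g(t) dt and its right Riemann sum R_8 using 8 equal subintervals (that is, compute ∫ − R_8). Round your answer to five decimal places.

-3.30607

Exact integral: ∫_-1^1.5 g(t) dt ≈ -2.9947917.
R_8 ≈ 0.3112793.
Error ≈ -2.9947917 − 0.3112793 ≈ -3.30607.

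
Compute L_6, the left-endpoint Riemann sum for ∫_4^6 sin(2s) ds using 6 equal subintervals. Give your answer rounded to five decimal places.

Δs = (6 − 4)/6 = 1/3.
Left endpoints: 4, 13/3, 14/3, 5, 16/3, 17/3.
f(4) ≈ 0.98936, f(13/3) ≈ 0.68755, f(14/3) ≈ 0.09132, f(5) ≈ -0.54402, f(16/3) ≈ -0.94640, f(17/3) ≈ -0.94350.
Sum = Δs · [f(4) + f(13/3) + f(14/3) + ...].
Sum ≈ -0.22190.

-0.22190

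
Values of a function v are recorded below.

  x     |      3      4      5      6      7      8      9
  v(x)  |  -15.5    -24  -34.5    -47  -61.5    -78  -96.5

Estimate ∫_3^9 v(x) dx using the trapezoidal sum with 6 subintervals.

Δx = 1.
T_6 = (1/2)·[(-15.5) + 2·(-24) + 2·(-34.5) + 2·(-47) + 2·(-61.5) + 2·(-78) + (-96.5)] = -301.

-301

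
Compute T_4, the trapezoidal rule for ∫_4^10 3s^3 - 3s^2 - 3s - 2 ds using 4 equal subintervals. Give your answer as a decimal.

6369

Δs = (10 − 4)/4 = 1.5.
f(4) = 130, f(5.5) = 389.875, f(7) = 859, f(8.5) = 1598.125, f(10) = 2668.
T_4 = (Δs/2)·[f(s_0) + 2f(s_1) + 2f(s_2) + 2f(s_3) + f(s_4)].
Sum = 6369.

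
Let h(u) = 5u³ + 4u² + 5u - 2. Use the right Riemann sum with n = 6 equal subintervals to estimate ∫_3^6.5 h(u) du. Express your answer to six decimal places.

Δu = (6.5 − 3)/6 = 7/12.
Right endpoints: 43/12, 25/6, 4.75, 16/3, 71/12, 6.5.
h(43/12) = 513791/1728, h(25/6) = 97193/216, h(4.75) = 647.859375, h(16/3) = 24218/27, h(71/12) = 2079187/1728, h(6.5) = 1572.625.
Sum = Δu · [h(43/12) + h(25/6) + h(4.75) + ...].
Sum ≈ 2956.322193.

2956.322193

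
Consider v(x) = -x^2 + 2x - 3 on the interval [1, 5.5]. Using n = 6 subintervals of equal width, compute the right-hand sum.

-47.390625

Δx = (5.5 − 1)/6 = 0.75.
Right endpoints: 1.75, 2.5, 3.25, 4, 4.75, 5.5.
v(1.75) = -2.5625, v(2.5) = -4.25, v(3.25) = -7.0625, v(4) = -11, v(4.75) = -16.0625, v(5.5) = -22.25.
Sum = Δx · [v(1.75) + v(2.5) + v(3.25) + ...].
Sum = -47.390625.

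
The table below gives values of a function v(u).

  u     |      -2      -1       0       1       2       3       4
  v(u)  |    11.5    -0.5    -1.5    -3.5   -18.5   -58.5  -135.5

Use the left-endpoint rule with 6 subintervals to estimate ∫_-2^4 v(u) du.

-71

Δu = 1.
Sum = 1·[11.5 + (-0.5) + (-1.5) + (-3.5) + (-18.5) + (-58.5)] = -71.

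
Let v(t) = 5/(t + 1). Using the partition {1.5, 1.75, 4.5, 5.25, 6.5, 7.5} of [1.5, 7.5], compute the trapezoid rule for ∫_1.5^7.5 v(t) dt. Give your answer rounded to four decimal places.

Subinterval widths: 0.25, 2.75, 0.75, 1.25, 1.
v(1.5) = 2, v(1.75) = 20/11, v(4.5) = 10/11, v(5.25) = 0.8, v(6.5) = 2/3, v(7.5) = 10/17.
On each subinterval the trapezoid contributes (Δt_i/2)·[v(t_{i-1}) + v(t_i)].
Sum ≈ 6.4123.

6.4123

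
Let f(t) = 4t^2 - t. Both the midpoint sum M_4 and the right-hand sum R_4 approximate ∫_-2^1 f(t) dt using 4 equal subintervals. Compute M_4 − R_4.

3.9375

M_4 = 12.9375.
R_4 = 9.
M_4 − R_4 = 3.9375.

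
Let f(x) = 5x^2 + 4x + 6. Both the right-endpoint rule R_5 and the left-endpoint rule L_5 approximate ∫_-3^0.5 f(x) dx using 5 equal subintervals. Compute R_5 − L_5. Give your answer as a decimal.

-20.825

R_5 = 39.725.
L_5 = 60.55.
R_5 − L_5 = -20.825.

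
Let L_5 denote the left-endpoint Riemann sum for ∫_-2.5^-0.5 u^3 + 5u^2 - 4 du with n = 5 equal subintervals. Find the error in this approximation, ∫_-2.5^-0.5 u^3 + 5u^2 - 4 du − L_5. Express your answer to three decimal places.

-2.927

Exact integral: ∫_-2.5^-0.5 f(u) du ≈ 8.08333.
L_5 = 11.01.
Error ≈ 8.08333 − 11.01 ≈ -2.927.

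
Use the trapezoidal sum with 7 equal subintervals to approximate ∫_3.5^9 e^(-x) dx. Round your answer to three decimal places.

0.032

Δx = (9 − 3.5)/7 = 11/14.
f(3.5) ≈ 0.030, f(30/7) ≈ 0.014, f(71/14) ≈ 0.006, f(41/7) ≈ 0.003, f(93/14) ≈ 0.001, f(52/7) ≈ 0.001, f(115/14) ≈ 0.000, f(9) ≈ 0.000.
T_7 = (Δx/2)·[f(x_0) + 2f(x_1) + ... + 2f(x_{6}) + f(x_7)].
Sum ≈ 0.032.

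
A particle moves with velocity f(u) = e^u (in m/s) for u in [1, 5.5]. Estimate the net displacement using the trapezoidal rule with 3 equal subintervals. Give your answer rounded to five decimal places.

Δu = (5.5 − 1)/3 = 1.5.
f(1) ≈ 2.71828, f(2.5) ≈ 12.18249, f(4) ≈ 54.59815, f(5.5) ≈ 244.69193.
T_3 = (Δu/2)·[f(u_0) + 2f(u_1) + 2f(u_2) + f(u_3)].
Sum ≈ 285.72863.

285.72863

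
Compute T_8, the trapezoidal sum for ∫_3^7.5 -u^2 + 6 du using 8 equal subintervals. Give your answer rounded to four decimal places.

Δu = (7.5 − 3)/8 = 0.5625.
f(3) = -3, f(3.5625) = -6.69140625, f(4.125) = -11.015625, f(4.6875) = -15.97265625, f(5.25) = -21.5625, f(5.8125) = -27.78515625, f(6.375) = -34.640625, f(6.9375) = -42.12890625, f(7.5) = -50.25.
T_8 = (Δu/2)·[f(u_0) + 2f(u_1) + ... + 2f(u_{7}) + f(u_8)].
Sum ≈ -104.8623.

-104.8623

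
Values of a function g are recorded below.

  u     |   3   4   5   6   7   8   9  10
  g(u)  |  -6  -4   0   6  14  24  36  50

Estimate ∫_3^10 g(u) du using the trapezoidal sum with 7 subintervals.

Δu = 1.
T_7 = (1/2)·[(-6) + 2·(-4) + 2·0 + 2·6 + 2·14 + 2·24 + 2·36 + 50] = 98.

98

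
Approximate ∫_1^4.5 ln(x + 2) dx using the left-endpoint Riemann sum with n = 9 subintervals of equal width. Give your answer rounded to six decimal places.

Δx = (4.5 − 1)/9 = 7/18.
Left endpoints: 1, 25/18, 16/9, 13/6, 23/9, 53/18, 10/3, 67/18, 37/9.
f(1) ≈ 1.098612, f(25/18) ≈ 1.220502, f(16/9) ≈ 1.329136, f(13/6) ≈ 1.427116, f(23/9) ≈ 1.516347, f(53/18) ≈ 1.598265, f(10/3) ≈ 1.673976, f(67/18) ≈ 1.744357, f(37/9) ≈ 1.810109.
Sum = Δx · [f(1) + f(25/18) + f(16/9) + ...].
Sum ≈ 5.218275.

5.218275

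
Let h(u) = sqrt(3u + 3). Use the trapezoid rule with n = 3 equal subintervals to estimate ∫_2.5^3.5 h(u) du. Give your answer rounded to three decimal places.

Δu = (3.5 − 2.5)/3 = 1/3.
h(2.5) ≈ 3.240, h(17/6) ≈ 3.391, h(19/6) ≈ 3.536, h(3.5) ≈ 3.674.
T_3 = (Δu/2)·[h(u_0) + 2h(u_1) + 2h(u_2) + h(u_3)].
Sum ≈ 3.461.

3.461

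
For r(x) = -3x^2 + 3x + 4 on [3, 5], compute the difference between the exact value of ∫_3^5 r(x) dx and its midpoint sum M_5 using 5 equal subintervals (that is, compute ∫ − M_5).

Exact integral: ∫_3^5 r(x) dx = -66.
M_5 = -65.92.
Error = -66 − (-65.92) = -0.08.

-0.08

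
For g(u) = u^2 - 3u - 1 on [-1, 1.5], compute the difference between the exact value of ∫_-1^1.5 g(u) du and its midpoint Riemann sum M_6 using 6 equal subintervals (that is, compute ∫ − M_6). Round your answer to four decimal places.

0.0362

Exact integral: ∫_-1^1.5 g(u) du ≈ -2.916667.
M_6 ≈ -2.952836.
Error ≈ -2.916667 − (-2.952836) ≈ 0.0362.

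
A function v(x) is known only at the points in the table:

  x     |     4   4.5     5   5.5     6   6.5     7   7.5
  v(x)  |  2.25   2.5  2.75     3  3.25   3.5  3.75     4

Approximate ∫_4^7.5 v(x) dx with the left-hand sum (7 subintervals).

Δx = 0.5.
Sum = 0.5·[2.25 + 2.5 + 2.75 + 3 + 3.25 + 3.5 + 3.75] = 10.5.

10.5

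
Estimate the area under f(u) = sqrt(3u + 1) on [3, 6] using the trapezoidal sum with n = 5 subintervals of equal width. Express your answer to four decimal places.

11.3731

Δu = (6 − 3)/5 = 0.6.
f(3) ≈ 3.1623, f(3.6) ≈ 3.4351, f(4.2) ≈ 3.6878, f(4.8) ≈ 3.9243, f(5.4) ≈ 4.1473, f(6) ≈ 4.3589.
T_5 = (Δu/2)·[f(u_0) + 2f(u_1) + ... + 2f(u_{4}) + f(u_5)].
Sum ≈ 11.3731.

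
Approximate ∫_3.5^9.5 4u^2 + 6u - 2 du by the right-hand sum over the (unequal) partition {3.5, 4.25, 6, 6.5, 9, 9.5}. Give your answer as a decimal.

Subinterval widths: 0.75, 1.75, 0.5, 2.5, 0.5.
Right endpoints: 4.25, 6, 6.5, 9, 9.5.
f(4.25) = 95.75, f(6) = 178, f(6.5) = 206, f(9) = 376, f(9.5) = 416.
Sum = Σ Δu_i · f(u_i).
Sum = 1634.3125.

1634.3125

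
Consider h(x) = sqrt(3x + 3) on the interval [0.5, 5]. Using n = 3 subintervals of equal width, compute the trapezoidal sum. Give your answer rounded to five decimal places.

14.78432

Δx = (5 − 0.5)/3 = 1.5.
h(0.5) ≈ 2.12132, h(2) ≈ 3.00000, h(3.5) ≈ 3.67423, h(5) ≈ 4.24264.
T_3 = (Δx/2)·[h(x_0) + 2h(x_1) + 2h(x_2) + h(x_3)].
Sum ≈ 14.78432.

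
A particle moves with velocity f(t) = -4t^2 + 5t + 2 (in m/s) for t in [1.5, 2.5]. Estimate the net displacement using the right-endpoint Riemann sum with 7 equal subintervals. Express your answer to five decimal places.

-5.13265

Δt = (2.5 − 1.5)/7 = 1/7.
Right endpoints: 23/14, 25/14, 27/14, 29/14, 31/14, 33/14, 2.5.
f(23/14) = -57/98, f(25/14) = -179/98, f(27/14) = -317/98, f(29/14) = -471/98, f(31/14) = -641/98, f(33/14) = -827/98, f(2.5) = -10.5.
Sum = Δt · [f(23/14) + f(25/14) + f(27/14) + ...].
Sum ≈ -5.13265.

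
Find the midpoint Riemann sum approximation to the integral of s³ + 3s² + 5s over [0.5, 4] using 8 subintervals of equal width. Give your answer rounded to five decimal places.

166.69006

Δs = (4 − 0.5)/8 = 0.4375.
Midpoints: 0.71875, 1.15625, 1.59375, 2.03125, 2.46875, 2.90625, 3.34375, 3.78125.
f(0.71875) = 180711/32768, f(1.15625) = 371517/32768, f(1.59375) = 643467/32768, f(2.03125) = 1013025/32768, f(2.46875) = 1496655/32768, f(2.90625) = 2110821/32768, f(3.34375) = 2871987/32768, f(3.78125) = 3796617/32768.
Sum = Δs · [f(0.71875) + f(1.15625) + f(1.59375) + ...].
Sum ≈ 166.69006.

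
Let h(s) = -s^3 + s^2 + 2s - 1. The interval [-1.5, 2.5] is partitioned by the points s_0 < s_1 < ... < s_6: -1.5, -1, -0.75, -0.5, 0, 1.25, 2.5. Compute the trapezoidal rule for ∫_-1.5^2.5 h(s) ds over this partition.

-3.8046875

Subinterval widths: 0.5, 0.25, 0.25, 0.5, 1.25, 1.25.
h(-1.5) = 1.625, h(-1) = -1, h(-0.75) = -1.515625, h(-0.5) = -1.625, h(0) = -1, h(1.25) = 1.109375, h(2.5) = -5.375.
On each subinterval the trapezoid contributes (Δs_i/2)·[h(s_{i-1}) + h(s_i)].
Sum = -3.8046875.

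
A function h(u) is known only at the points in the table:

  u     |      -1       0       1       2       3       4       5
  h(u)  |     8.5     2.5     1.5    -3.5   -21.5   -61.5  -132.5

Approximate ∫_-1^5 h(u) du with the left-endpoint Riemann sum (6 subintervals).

Δu = 1.
Sum = 1·[8.5 + 2.5 + 1.5 + (-3.5) + (-21.5) + (-61.5)] = -74.

-74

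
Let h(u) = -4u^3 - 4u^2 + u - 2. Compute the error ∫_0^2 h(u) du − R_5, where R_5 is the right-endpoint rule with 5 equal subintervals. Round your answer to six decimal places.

10.053333

Exact integral: ∫_0^2 h(u) du ≈ -28.66666667.
R_5 = -38.72.
Error ≈ -28.66666667 − (-38.72) ≈ 10.053333.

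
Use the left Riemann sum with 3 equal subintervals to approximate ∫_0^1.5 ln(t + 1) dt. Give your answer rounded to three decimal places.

0.549

Δt = (1.5 − 0)/3 = 0.5.
Left endpoints: 0, 0.5, 1.
f(0) ≈ 0.000, f(0.5) ≈ 0.405, f(1) ≈ 0.693.
Sum = Δt · [f(0) + f(0.5) + f(1)].
Sum ≈ 0.549.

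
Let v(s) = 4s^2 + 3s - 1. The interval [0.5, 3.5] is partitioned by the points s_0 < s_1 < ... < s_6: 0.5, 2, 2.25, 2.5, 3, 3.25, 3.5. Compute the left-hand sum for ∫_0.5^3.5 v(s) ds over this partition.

53.5

Subinterval widths: 1.5, 0.25, 0.25, 0.5, 0.25, 0.25.
Left endpoints: 0.5, 2, 2.25, 2.5, 3, 3.25.
v(0.5) = 1.5, v(2) = 21, v(2.25) = 26, v(2.5) = 31.5, v(3) = 44, v(3.25) = 51.
Sum = Σ Δs_i · v(s_i).
Sum = 53.5.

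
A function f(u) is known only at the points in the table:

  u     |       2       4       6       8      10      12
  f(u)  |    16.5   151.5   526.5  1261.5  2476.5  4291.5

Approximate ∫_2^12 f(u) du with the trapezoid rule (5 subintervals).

13140

Δu = 2.
T_5 = (2/2)·[16.5 + 2·151.5 + 2·526.5 + 2·1261.5 + 2·2476.5 + 4291.5] = 13140.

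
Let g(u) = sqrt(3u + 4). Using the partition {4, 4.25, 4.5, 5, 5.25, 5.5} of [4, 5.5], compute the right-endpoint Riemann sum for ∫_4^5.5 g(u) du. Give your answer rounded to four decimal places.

Subinterval widths: 0.25, 0.25, 0.5, 0.25, 0.25.
Right endpoints: 4.25, 4.5, 5, 5.25, 5.5.
g(4.25) ≈ 4.0927, g(4.5) ≈ 4.1833, g(5) ≈ 4.3589, g(5.25) ≈ 4.4441, g(5.5) ≈ 4.5277.
Sum = Σ Δu_i · g(u_i).
Sum ≈ 6.4914.

6.4914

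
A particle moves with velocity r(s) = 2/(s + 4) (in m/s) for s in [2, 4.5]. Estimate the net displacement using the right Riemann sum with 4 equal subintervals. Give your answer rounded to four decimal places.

0.6669

Δs = (4.5 − 2)/4 = 0.625.
Right endpoints: 2.625, 3.25, 3.875, 4.5.
r(2.625) = 16/53, r(3.25) = 8/29, r(3.875) = 16/63, r(4.5) = 4/17.
Sum = Δs · [r(2.625) + r(3.25) + r(3.875) + r(4.5)].
Sum ≈ 0.6669.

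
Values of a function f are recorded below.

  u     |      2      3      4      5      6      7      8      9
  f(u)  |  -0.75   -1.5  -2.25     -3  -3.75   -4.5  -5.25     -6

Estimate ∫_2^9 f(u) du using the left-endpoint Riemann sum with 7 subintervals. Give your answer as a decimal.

-21

Δu = 1.
Sum = 1·[(-0.75) + (-1.5) + (-2.25) + (-3) + (-3.75) + (-4.5) + (-5.25)] = -21.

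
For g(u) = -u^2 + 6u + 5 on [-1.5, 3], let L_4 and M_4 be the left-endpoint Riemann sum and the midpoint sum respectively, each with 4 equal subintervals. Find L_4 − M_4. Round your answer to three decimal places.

-12.814

L_4 = 20.28515625.
M_4 ≈ 33.09961.
L_4 − M_4 ≈ -12.814.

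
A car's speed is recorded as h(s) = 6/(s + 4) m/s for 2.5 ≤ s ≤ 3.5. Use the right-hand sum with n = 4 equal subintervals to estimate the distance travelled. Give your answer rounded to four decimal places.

Δs = (3.5 − 2.5)/4 = 0.25.
Right endpoints: 2.75, 3, 3.25, 3.5.
h(2.75) = 8/9, h(3) = 6/7, h(3.25) = 24/29, h(3.5) = 0.8.
Sum = Δs · [h(2.75) + h(3) + h(3.25) + h(3.5)].
Sum ≈ 0.8434.

0.8434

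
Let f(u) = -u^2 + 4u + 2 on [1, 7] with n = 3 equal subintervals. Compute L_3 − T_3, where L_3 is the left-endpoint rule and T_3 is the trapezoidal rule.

24

L_3 = 14.
T_3 = -10.
L_3 − T_3 = 24.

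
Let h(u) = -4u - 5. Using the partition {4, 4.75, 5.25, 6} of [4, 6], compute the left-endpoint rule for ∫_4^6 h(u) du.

Subinterval widths: 0.75, 0.5, 0.75.
Left endpoints: 4, 4.75, 5.25.
h(4) = -21, h(4.75) = -24, h(5.25) = -26.
Sum = Σ Δu_i · h(u_i).
Sum = -47.25.

-47.25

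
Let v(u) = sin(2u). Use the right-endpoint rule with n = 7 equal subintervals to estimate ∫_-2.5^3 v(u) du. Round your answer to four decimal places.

-0.7521

Δu = (3 − (-2.5))/7 = 11/14.
Right endpoints: -12/7, -13/14, -1/7, 9/14, 10/7, 31/14, 3.
v(-12/7) ≈ 0.2831, v(-13/14) ≈ -0.9593, v(-1/7) ≈ -0.2818, v(9/14) ≈ 0.9596, v(10/7) ≈ 0.2806, v(31/14) ≈ -0.9600, v(3) ≈ -0.2794.
Sum = Δu · [v(-12/7) + v(-13/14) + v(-1/7) + ...].
Sum ≈ -0.7521.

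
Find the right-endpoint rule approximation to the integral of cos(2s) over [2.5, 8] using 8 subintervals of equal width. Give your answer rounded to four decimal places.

-0.1458

Δs = (8 − 2.5)/8 = 0.6875.
Right endpoints: 3.1875, 3.875, 4.5625, 5.25, 5.9375, 6.625, 7.3125, 8.
f(3.1875) ≈ 0.9958, f(3.875) ≈ 0.1038, f(4.5625) ≈ -0.9554, f(5.25) ≈ -0.4755, f(5.9375) ≈ 0.7704, f(6.625) ≈ 0.7753, f(7.3125) ≈ -0.4687, f(8) ≈ -0.9577.
Sum = Δs · [f(3.1875) + f(3.875) + f(4.5625) + ...].
Sum ≈ -0.1458.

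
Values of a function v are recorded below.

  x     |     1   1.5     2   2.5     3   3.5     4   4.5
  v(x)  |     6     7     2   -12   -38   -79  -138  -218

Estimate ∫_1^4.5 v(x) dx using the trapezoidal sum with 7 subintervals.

Δx = 0.5.
T_7 = (0.5/2)·[6 + 2·7 + 2·2 + 2·(-12) + 2·(-38) + 2·(-79) + 2·(-138) + (-218)] = -182.

-182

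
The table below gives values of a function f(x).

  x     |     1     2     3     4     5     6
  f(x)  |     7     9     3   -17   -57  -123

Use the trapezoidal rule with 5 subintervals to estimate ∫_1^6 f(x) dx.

-120

Δx = 1.
T_5 = (1/2)·[7 + 2·9 + 2·3 + 2·(-17) + 2·(-57) + (-123)] = -120.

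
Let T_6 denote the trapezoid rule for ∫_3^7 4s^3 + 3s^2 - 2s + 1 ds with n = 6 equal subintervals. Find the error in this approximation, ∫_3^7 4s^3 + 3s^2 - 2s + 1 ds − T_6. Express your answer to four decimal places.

-18.6667

Exact integral: ∫_3^7 f(s) ds = 2600.
T_6 ≈ 2618.666667.
Error ≈ 2600 − 2618.666667 ≈ -18.6667.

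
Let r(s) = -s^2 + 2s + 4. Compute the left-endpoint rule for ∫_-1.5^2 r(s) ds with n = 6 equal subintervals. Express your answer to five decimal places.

10.22859

Δs = (2 − (-1.5))/6 = 7/12.
Left endpoints: -1.5, -11/12, -1/3, 0.25, 5/6, 17/12.
r(-1.5) = -1.25, r(-11/12) = 191/144, r(-1/3) = 29/9, r(0.25) = 4.4375, r(5/6) = 179/36, r(17/12) = 695/144.
Sum = Δs · [r(-1.5) + r(-11/12) + r(-1/3) + ...].
Sum ≈ 10.22859.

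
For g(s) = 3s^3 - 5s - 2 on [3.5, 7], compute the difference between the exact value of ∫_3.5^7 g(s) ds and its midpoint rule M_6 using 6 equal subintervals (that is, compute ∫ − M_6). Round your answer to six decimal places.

4.689453

Exact integral: ∫_3.5^7 g(s) ds = 1589.328125.
M_6 ≈ 1584.63867188.
Error ≈ 1589.328125 − 1584.63867188 ≈ 4.689453.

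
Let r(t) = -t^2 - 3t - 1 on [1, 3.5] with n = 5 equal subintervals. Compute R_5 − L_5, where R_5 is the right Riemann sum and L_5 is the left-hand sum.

R_5 = -38.125.
L_5 = -28.75.
R_5 − L_5 = -9.375.

-9.375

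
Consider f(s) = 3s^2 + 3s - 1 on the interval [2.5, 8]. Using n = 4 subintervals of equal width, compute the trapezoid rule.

582.69921875

Δs = (8 − 2.5)/4 = 1.375.
f(2.5) = 25.25, f(3.875) = 55.671875, f(5.25) = 97.4375, f(6.625) = 150.546875, f(8) = 215.
T_4 = (Δs/2)·[f(s_0) + 2f(s_1) + 2f(s_2) + 2f(s_3) + f(s_4)].
Sum = 582.69921875.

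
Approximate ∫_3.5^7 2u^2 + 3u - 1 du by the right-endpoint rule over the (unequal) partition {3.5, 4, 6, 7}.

Subinterval widths: 0.5, 2, 1.
Right endpoints: 4, 6, 7.
f(4) = 43, f(6) = 89, f(7) = 118.
Sum = Σ Δu_i · f(u_i).
Sum = 317.5.

317.5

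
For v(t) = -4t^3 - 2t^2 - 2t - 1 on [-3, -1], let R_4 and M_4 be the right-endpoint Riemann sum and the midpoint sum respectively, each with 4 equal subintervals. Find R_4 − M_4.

R_4 = 47.5.
M_4 = 67.75.
R_4 − M_4 = -20.25.

-20.25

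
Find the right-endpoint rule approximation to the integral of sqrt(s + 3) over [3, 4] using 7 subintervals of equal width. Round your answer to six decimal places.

Δs = (4 − 3)/7 = 1/7.
Right endpoints: 22/7, 23/7, 24/7, 25/7, 26/7, 27/7, 4.
f(22/7) ≈ 2.478479, f(23/7) ≈ 2.507133, f(24/7) ≈ 2.535463, f(25/7) ≈ 2.563480, f(26/7) ≈ 2.591194, f(27/7) ≈ 2.618615, f(4) ≈ 2.645751.
Sum = Δs · [f(22/7) + f(23/7) + f(24/7) + ...].
Sum ≈ 2.562873.

2.562873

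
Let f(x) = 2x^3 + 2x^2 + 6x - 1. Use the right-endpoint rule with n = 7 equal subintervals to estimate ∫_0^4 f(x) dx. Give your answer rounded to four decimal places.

270.2857

Δx = (4 − 0)/7 = 4/7.
Right endpoints: 4/7, 8/7, 12/7, 16/7, 20/7, 24/7, 4.
f(4/7) = 1185/343, f(8/7) = 3929/343, f(12/7) = 8657/343, f(16/7) = 16137/343, f(20/7) = 27137/343, f(24/7) = 42425/343, f(4) = 183.
Sum = Δx · [f(4/7) + f(8/7) + f(12/7) + ...].
Sum ≈ 270.2857.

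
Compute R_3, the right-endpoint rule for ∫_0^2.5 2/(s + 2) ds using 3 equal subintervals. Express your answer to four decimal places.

1.4132

Δs = (2.5 − 0)/3 = 5/6.
Right endpoints: 5/6, 5/3, 2.5.
f(5/6) = 12/17, f(5/3) = 6/11, f(2.5) = 4/9.
Sum = Δs · [f(5/6) + f(5/3) + f(2.5)].
Sum ≈ 1.4132.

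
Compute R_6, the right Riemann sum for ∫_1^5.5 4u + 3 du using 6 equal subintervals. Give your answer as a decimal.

Δu = (5.5 − 1)/6 = 0.75.
Right endpoints: 1.75, 2.5, 3.25, 4, 4.75, 5.5.
f(1.75) = 10, f(2.5) = 13, f(3.25) = 16, f(4) = 19, f(4.75) = 22, f(5.5) = 25.
Sum = Δu · [f(1.75) + f(2.5) + f(3.25) + ...].
Sum = 78.75.

78.75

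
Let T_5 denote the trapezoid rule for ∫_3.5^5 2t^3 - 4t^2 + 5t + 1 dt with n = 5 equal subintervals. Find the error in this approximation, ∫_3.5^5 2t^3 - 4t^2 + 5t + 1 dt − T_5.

-0.48375

Exact integral: ∫_3.5^5 f(t) dt = 161.34375.
T_5 = 161.8275.
Error = 161.34375 − 161.8275 = -0.48375.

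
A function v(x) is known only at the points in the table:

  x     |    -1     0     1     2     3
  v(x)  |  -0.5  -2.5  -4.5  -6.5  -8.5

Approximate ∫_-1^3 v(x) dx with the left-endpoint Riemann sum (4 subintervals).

-14

Δx = 1.
Sum = 1·[(-0.5) + (-2.5) + (-4.5) + (-6.5)] = -14.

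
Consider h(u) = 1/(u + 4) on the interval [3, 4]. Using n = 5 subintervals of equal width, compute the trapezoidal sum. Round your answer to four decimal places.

0.1335

Δu = (4 − 3)/5 = 0.2.
h(3) = 1/7, h(3.2) = 5/36, h(3.4) = 5/37, h(3.6) = 5/38, h(3.8) = 5/39, h(4) = 0.125.
T_5 = (Δu/2)·[h(u_0) + 2h(u_1) + ... + 2h(u_{4}) + h(u_5)].
Sum ≈ 0.1335.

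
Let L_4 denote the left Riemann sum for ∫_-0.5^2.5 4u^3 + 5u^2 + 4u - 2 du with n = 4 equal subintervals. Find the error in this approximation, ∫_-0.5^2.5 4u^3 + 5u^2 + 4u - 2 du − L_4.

Exact integral: ∫_-0.5^2.5 f(u) du = 71.25.
L_4 = 36.65625.
Error = 71.25 − 36.65625 = 34.59375.

34.59375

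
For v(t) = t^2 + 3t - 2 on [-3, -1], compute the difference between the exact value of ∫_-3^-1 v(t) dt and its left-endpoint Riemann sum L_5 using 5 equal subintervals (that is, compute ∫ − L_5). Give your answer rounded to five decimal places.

-0.45333

Exact integral: ∫_-3^-1 v(t) dt ≈ -7.3333333.
L_5 = -6.88.
Error ≈ -7.3333333 − (-6.88) ≈ -0.45333.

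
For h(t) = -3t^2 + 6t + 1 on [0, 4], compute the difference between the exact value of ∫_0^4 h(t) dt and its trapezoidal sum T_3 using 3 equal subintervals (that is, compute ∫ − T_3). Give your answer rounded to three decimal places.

3.556

Exact integral: ∫_0^4 h(t) dt = -12.
T_3 ≈ -15.55556.
Error ≈ -12 − (-15.55556) ≈ 3.556.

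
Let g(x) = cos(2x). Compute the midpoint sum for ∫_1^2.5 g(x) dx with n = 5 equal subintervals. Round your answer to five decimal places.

Δx = (2.5 − 1)/5 = 0.3.
Midpoints: 1.15, 1.45, 1.75, 2.05, 2.35.
g(1.15) ≈ -0.66628, g(1.45) ≈ -0.97096, g(1.75) ≈ -0.93646, g(2.05) ≈ -0.57482, g(2.35) ≈ -0.01239.
Sum = Δx · [g(1.15) + g(1.45) + g(1.75) + g(2.05) + g(2.35)].
Sum ≈ -0.94827.

-0.94827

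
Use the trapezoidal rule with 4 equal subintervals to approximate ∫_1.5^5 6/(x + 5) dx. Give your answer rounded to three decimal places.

2.590

Δx = (5 − 1.5)/4 = 0.875.
f(1.5) = 12/13, f(2.375) = 48/59, f(3.25) = 8/11, f(4.125) = 48/73, f(5) = 0.6.
T_4 = (Δx/2)·[f(x_0) + 2f(x_1) + 2f(x_2) + 2f(x_3) + f(x_4)].
Sum ≈ 2.590.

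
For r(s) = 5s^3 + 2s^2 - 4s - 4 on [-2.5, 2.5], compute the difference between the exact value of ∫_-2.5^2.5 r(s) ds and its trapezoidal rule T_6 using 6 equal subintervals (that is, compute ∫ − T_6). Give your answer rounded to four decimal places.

-1.1574

Exact integral: ∫_-2.5^2.5 r(s) ds ≈ 0.833333.
T_6 ≈ 1.990741.
Error ≈ 0.833333 − 1.990741 ≈ -1.1574.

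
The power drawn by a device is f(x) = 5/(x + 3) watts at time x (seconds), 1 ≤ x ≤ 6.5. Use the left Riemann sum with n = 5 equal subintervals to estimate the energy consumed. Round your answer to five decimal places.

4.74871

Δx = (6.5 − 1)/5 = 1.1.
Left endpoints: 1, 2.1, 3.2, 4.3, 5.4.
f(1) = 1.25, f(2.1) = 50/51, f(3.2) = 25/31, f(4.3) = 50/73, f(5.4) = 25/42.
Sum = Δx · [f(1) + f(2.1) + f(3.2) + f(4.3) + f(5.4)].
Sum ≈ 4.74871.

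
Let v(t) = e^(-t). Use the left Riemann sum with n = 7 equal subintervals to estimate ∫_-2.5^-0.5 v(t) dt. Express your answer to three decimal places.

Δt = (-0.5 − (-2.5))/7 = 2/7.
Left endpoints: -2.5, -31/14, -27/14, -23/14, -19/14, -15/14, -11/14.
v(-2.5) ≈ 12.182, v(-31/14) ≈ 9.155, v(-27/14) ≈ 6.880, v(-23/14) ≈ 5.170, v(-19/14) ≈ 3.885, v(-15/14) ≈ 2.920, v(-11/14) ≈ 2.194.
Sum = Δt · [v(-2.5) + v(-31/14) + v(-27/14) + ...].
Sum ≈ 12.110.

12.110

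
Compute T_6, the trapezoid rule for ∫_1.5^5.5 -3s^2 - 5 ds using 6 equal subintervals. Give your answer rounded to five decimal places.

Δs = (5.5 − 1.5)/6 = 2/3.
f(1.5) = -11.75, f(13/6) = -229/12, f(17/6) = -349/12, f(3.5) = -41.75, f(25/6) = -685/12, f(29/6) = -901/12, f(5.5) = -95.75.
T_6 = (Δs/2)·[f(s_0) + 2f(s_1) + ... + 2f(s_{5}) + f(s_6)].
Sum ≈ -183.88889.

-183.88889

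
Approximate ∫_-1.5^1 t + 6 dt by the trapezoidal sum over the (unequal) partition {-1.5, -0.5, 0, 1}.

14.375

Subinterval widths: 1, 0.5, 1.
f(-1.5) = 4.5, f(-0.5) = 5.5, f(0) = 6, f(1) = 7.
On each subinterval the trapezoid contributes (Δt_i/2)·[f(t_{i-1}) + f(t_i)].
Sum = 14.375.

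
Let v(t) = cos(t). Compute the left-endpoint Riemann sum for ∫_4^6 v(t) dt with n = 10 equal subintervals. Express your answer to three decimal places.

Δt = (6 − 4)/10 = 0.2.
Left endpoints: 4, 4.2, 4.4, 4.6, 4.8, 5, 5.2, 5.4, 5.6, 5.8.
v(4) ≈ -0.654, v(4.2) ≈ -0.490, v(4.4) ≈ -0.307, v(4.6) ≈ -0.112, v(4.8) ≈ 0.087, v(5) ≈ 0.284, v(5.2) ≈ 0.469, v(5.4) ≈ 0.635, v(5.6) ≈ 0.776, v(5.8) ≈ 0.886.
Sum = Δt · [v(4) + v(4.2) + v(4.4) + ...].
Sum ≈ 0.314.

0.314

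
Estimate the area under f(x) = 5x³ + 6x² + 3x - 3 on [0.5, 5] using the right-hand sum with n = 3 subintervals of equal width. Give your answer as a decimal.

Δx = (5 − 0.5)/3 = 1.5.
Right endpoints: 2, 3.5, 5.
f(2) = 67, f(3.5) = 295.375, f(5) = 787.
Sum = Δx · [f(2) + f(3.5) + f(5)].
Sum = 1724.0625.

1724.0625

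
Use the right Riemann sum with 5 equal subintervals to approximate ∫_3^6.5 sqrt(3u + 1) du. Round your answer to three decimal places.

14.071

Δu = (6.5 − 3)/5 = 0.7.
Right endpoints: 3.7, 4.4, 5.1, 5.8, 6.5.
f(3.7) ≈ 3.479, f(4.4) ≈ 3.768, f(5.1) ≈ 4.037, f(5.8) ≈ 4.290, f(6.5) ≈ 4.528.
Sum = Δu · [f(3.7) + f(4.4) + f(5.1) + f(5.8) + f(6.5)].
Sum ≈ 14.071.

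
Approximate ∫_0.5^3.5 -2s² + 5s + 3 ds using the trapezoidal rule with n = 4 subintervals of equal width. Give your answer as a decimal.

Δs = (3.5 − 0.5)/4 = 0.75.
f(0.5) = 5, f(1.25) = 6.125, f(2) = 5, f(2.75) = 1.625, f(3.5) = -4.
T_4 = (Δs/2)·[f(s_0) + 2f(s_1) + 2f(s_2) + 2f(s_3) + f(s_4)].
Sum = 9.9375.

9.9375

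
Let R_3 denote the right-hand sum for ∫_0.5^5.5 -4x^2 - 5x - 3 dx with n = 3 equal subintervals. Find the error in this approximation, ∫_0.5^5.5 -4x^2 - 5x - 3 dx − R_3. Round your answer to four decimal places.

130.0926

Exact integral: ∫_0.5^5.5 f(x) dx ≈ -311.666667.
R_3 ≈ -441.759259.
Error ≈ -311.666667 − (-441.759259) ≈ 130.0926.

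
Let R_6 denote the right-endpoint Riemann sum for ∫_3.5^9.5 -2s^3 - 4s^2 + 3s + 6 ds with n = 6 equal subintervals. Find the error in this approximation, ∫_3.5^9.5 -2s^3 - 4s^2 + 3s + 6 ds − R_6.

1004.5

Exact integral: ∫_3.5^9.5 f(s) ds = -4930.5.
R_6 = -5935.
Error = -4930.5 − (-5935) = 1004.5.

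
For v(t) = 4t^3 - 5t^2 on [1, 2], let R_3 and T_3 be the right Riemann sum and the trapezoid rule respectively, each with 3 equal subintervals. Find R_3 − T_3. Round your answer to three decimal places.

R_3 ≈ 5.74074.
T_3 ≈ 3.57407.
R_3 − T_3 ≈ 2.167.

2.167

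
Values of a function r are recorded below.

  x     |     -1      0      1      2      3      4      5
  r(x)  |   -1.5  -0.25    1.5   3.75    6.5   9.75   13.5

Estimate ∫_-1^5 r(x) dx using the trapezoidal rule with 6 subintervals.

Δx = 1.
T_6 = (1/2)·[(-1.5) + 2·(-0.25) + 2·1.5 + 2·3.75 + 2·6.5 + 2·9.75 + 13.5] = 27.25.

27.25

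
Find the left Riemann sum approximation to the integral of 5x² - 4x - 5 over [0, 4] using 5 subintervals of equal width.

Δx = (4 − 0)/5 = 0.8.
Left endpoints: 0, 0.8, 1.6, 2.4, 3.2.
f(0) = -5, f(0.8) = -5, f(1.6) = 1.4, f(2.4) = 14.2, f(3.2) = 33.4.
Sum = Δx · [f(0) + f(0.8) + f(1.6) + f(2.4) + f(3.2)].
Sum = 31.2.

31.2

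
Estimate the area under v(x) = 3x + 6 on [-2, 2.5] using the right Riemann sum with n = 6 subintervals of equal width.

35.4375

Δx = (2.5 − (-2))/6 = 0.75.
Right endpoints: -1.25, -0.5, 0.25, 1, 1.75, 2.5.
v(-1.25) = 2.25, v(-0.5) = 4.5, v(0.25) = 6.75, v(1) = 9, v(1.75) = 11.25, v(2.5) = 13.5.
Sum = Δx · [v(-1.25) + v(-0.5) + v(0.25) + ...].
Sum = 35.4375.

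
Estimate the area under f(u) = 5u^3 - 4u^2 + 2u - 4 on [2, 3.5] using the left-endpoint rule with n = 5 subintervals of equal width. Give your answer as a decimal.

102.51

Δu = (3.5 − 2)/5 = 0.3.
Left endpoints: 2, 2.3, 2.6, 2.9, 3.2.
f(2) = 24, f(2.3) = 40.275, f(2.6) = 62.04, f(2.9) = 90.105, f(3.2) = 125.28.
Sum = Δu · [f(2) + f(2.3) + f(2.6) + f(2.9) + f(3.2)].
Sum = 102.51.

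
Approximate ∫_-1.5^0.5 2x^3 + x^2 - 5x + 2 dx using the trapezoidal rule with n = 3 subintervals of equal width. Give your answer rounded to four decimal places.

7.3704

Δx = (0.5 − (-1.5))/3 = 2/3.
f(-1.5) = 5, f(-5/6) = 154/27, f(-1/6) = 77/27, f(0.5) = 0.
T_3 = (Δx/2)·[f(x_0) + 2f(x_1) + 2f(x_2) + f(x_3)].
Sum ≈ 7.3704.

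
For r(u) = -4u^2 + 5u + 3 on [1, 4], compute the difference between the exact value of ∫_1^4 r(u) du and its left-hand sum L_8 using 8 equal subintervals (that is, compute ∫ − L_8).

Exact integral: ∫_1^4 r(u) du = -37.5.
L_8 = -29.34375.
Error = -37.5 − (-29.34375) = -8.15625.

-8.15625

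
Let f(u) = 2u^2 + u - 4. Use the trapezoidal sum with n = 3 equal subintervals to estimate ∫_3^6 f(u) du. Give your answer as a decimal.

Δu = (6 − 3)/3 = 1.
f(3) = 17, f(4) = 32, f(5) = 51, f(6) = 74.
T_3 = (Δu/2)·[f(u_0) + 2f(u_1) + 2f(u_2) + f(u_3)].
Sum = 128.5.

128.5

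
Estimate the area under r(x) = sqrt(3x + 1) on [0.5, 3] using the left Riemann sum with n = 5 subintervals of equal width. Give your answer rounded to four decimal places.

Δx = (3 − 0.5)/5 = 0.5.
Left endpoints: 0.5, 1, 1.5, 2, 2.5.
r(0.5) ≈ 1.5811, r(1) ≈ 2.0000, r(1.5) ≈ 2.3452, r(2) ≈ 2.6458, r(2.5) ≈ 2.9155.
Sum = Δx · [r(0.5) + r(1) + r(1.5) + r(2) + r(2.5)].
Sum ≈ 5.7438.

5.7438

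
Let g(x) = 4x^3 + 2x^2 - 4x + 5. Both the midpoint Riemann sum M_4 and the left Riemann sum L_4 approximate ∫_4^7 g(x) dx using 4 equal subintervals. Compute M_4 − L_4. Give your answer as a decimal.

410.0625

M_4 = 2270.4375.
L_4 = 1860.375.
M_4 − L_4 = 410.0625.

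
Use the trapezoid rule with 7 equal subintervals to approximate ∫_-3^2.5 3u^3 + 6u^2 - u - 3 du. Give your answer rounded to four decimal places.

Δu = (2.5 − (-3))/7 = 11/14.
f(-3) = -27, f(-31/14) = -10805/2744, f(-10/7) = 661/343, f(-9/14) = -1851/2744, f(1/7) = -1033/343, f(13/14) = 10007/2744, f(12/7) = 9615/343, f(2.5) = 78.875.
T_7 = (Δu/2)·[f(u_0) + 2f(u_1) + ... + 2f(u_{6}) + f(u_7)].
Sum ≈ 40.7940.

40.7940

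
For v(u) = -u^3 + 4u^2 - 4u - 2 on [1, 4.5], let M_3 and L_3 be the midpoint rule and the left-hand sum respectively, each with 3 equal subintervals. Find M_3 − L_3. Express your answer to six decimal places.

-10.761285

M_3 ≈ -25.91174769.
L_3 ≈ -15.15046296.
M_3 − L_3 ≈ -10.761285.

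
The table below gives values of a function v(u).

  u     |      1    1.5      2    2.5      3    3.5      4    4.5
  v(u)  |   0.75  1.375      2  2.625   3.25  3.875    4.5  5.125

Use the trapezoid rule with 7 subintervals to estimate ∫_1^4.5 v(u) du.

Δu = 0.5.
T_7 = (0.5/2)·[0.75 + 2·1.375 + 2·2 + 2·2.625 + 2·3.25 + 2·3.875 + 2·4.5 + 5.125] = 10.28125.

10.28125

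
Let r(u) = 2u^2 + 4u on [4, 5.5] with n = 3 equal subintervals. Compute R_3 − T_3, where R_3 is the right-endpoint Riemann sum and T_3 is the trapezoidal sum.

R_3 = 105.5.
T_3 = 96.875.
R_3 − T_3 = 8.625.

8.625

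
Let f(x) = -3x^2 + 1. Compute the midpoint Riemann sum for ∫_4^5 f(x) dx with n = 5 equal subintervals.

Δx = (5 − 4)/5 = 0.2.
Midpoints: 4.1, 4.3, 4.5, 4.7, 4.9.
f(4.1) = -49.43, f(4.3) = -54.47, f(4.5) = -59.75, f(4.7) = -65.27, f(4.9) = -71.03.
Sum = Δx · [f(4.1) + f(4.3) + f(4.5) + f(4.7) + f(4.9)].
Sum = -59.99.

-59.99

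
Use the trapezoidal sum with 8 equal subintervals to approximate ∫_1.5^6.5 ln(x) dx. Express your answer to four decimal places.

6.5419

Δx = (6.5 − 1.5)/8 = 0.625.
f(1.5) ≈ 0.4055, f(2.125) ≈ 0.7538, f(2.75) ≈ 1.0116, f(3.375) ≈ 1.2164, f(4) ≈ 1.3863, f(4.625) ≈ 1.5315, f(5.25) ≈ 1.6582, f(5.875) ≈ 1.7707, f(6.5) ≈ 1.8718.
T_8 = (Δx/2)·[f(x_0) + 2f(x_1) + ... + 2f(x_{7}) + f(x_8)].
Sum ≈ 6.5419.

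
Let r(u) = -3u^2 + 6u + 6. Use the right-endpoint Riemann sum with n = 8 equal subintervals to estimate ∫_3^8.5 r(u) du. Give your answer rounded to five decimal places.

Δu = (8.5 − 3)/8 = 0.6875.
Right endpoints: 3.6875, 4.375, 5.0625, 5.75, 6.4375, 7.125, 7.8125, 8.5.
r(3.6875) = -12.66796875, r(4.375) = -25.171875, r(5.0625) = -40.51171875, r(5.75) = -58.6875, r(6.4375) = -79.69921875, r(7.125) = -103.546875, r(7.8125) = -130.23046875, r(8.5) = -159.75.
Sum = Δu · [r(3.6875) + r(4.375) + r(5.0625) + ...].
Sum ≈ -419.55762.

-419.55762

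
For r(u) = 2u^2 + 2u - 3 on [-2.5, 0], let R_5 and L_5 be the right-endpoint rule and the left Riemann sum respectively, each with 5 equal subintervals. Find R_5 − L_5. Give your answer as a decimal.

-3.75

R_5 = -5.
L_5 = -1.25.
R_5 − L_5 = -3.75.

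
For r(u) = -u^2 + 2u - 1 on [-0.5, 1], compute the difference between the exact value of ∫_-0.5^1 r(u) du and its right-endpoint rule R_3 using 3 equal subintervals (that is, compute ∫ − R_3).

Exact integral: ∫_-0.5^1 r(u) du = -1.125.
R_3 = -0.625.
Error = -1.125 − (-0.625) = -0.5.

-0.5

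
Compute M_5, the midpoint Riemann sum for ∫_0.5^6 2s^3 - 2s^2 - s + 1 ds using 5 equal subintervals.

Δs = (6 − 0.5)/5 = 1.1.
Midpoints: 1.05, 2.15, 3.25, 4.35, 5.45.
f(1.05) = 0.06025, f(2.15) = 9.48175, f(3.25) = 45.28125, f(4.35) = 123.43075, f(5.45) = 259.90225.
Sum = Δs · [f(1.05) + f(2.15) + f(3.25) + f(4.35) + f(5.45)].
Sum = 481.971875.

481.971875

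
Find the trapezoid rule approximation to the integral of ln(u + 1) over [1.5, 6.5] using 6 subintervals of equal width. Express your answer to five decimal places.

Δu = (6.5 − 1.5)/6 = 5/6.
f(1.5) ≈ 0.91629, f(7/3) ≈ 1.20397, f(19/6) ≈ 1.42712, f(4) ≈ 1.60944, f(29/6) ≈ 1.76359, f(17/3) ≈ 1.89712, f(6.5) ≈ 2.01490.
T_6 = (Δu/2)·[f(u_0) + 2f(u_1) + ... + 2f(u_{5}) + f(u_6)].
Sum ≈ 7.80569.

7.80569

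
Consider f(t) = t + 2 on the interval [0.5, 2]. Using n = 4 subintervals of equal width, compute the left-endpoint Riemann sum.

4.59375

Δt = (2 − 0.5)/4 = 0.375.
Left endpoints: 0.5, 0.875, 1.25, 1.625.
f(0.5) = 2.5, f(0.875) = 2.875, f(1.25) = 3.25, f(1.625) = 3.625.
Sum = Δt · [f(0.5) + f(0.875) + f(1.25) + f(1.625)].
Sum = 4.59375.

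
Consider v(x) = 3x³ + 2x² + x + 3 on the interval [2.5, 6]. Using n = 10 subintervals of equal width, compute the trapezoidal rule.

1104.53765625

Δx = (6 − 2.5)/10 = 0.35.
v(2.5) = 64.875, v(2.85) = 91.542375, v(3.2) = 124.984, v(3.55) = 165.971625, v(3.9) = 215.277, v(4.25) = 273.671875, v(4.6) = 341.928, v(4.95) = 420.817125, v(5.3) = 511.111, v(5.65) = 613.581375, v(6) = 729.
T_10 = (Δx/2)·[v(x_0) + 2v(x_1) + ... + 2v(x_{9}) + v(x_10)].
Sum = 1104.53765625.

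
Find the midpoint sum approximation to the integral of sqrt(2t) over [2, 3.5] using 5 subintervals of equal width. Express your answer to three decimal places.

3.507

Δt = (3.5 − 2)/5 = 0.3.
Midpoints: 2.15, 2.45, 2.75, 3.05, 3.35.
f(2.15) ≈ 2.074, f(2.45) ≈ 2.214, f(2.75) ≈ 2.345, f(3.05) ≈ 2.470, f(3.35) ≈ 2.588.
Sum = Δt · [f(2.15) + f(2.45) + f(2.75) + f(3.05) + f(3.35)].
Sum ≈ 3.507.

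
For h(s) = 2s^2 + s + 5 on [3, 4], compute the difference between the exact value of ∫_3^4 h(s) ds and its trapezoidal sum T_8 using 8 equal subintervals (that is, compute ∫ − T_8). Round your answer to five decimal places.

Exact integral: ∫_3^4 h(s) ds ≈ 33.1666667.
T_8 = 33.171875.
Error ≈ 33.1666667 − 33.171875 ≈ -0.00521.

-0.00521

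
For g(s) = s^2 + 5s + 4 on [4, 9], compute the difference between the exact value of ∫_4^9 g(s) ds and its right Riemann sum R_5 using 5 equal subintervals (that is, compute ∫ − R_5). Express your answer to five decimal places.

-45.83333

Exact integral: ∫_4^9 g(s) ds ≈ 404.1666667.
R_5 = 450.
Error ≈ 404.1666667 − 450 ≈ -45.83333.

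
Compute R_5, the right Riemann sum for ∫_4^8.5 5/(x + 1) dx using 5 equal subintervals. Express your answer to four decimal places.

Δx = (8.5 − 4)/5 = 0.9.
Right endpoints: 4.9, 5.8, 6.7, 7.6, 8.5.
f(4.9) = 50/59, f(5.8) = 25/34, f(6.7) = 50/77, f(7.6) = 25/43, f(8.5) = 10/19.
Sum = Δx · [f(4.9) + f(5.8) + f(6.7) + f(7.6) + f(8.5)].
Sum ≈ 3.0058.

3.0058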